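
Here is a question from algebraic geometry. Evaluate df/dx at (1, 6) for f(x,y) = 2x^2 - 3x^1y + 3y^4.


df/dx = 2*2*x^1 + 1*(-3)*x^0*y
At (1,6): 2*2*1^1 + 1*(-3)*1^0*6
= 4 - 18
= -14

-14


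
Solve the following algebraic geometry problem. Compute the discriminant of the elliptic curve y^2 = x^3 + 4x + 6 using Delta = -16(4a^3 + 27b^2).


Compute each component:
4a^3 = 4*4^3 = 4*64 = 256
27b^2 = 27*6^2 = 27*36 = 972
4a^3 + 27b^2 = 256 + 972 = 1228
Delta = -16*1228 = -19648

-19648


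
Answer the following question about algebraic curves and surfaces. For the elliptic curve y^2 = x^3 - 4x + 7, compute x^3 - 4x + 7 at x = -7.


Compute x^3 - 4x + 7 at x = -7:
x^3 = (-7)^3 = -343
(-4)*x = (-4)*(-7) = 28
Sum: -343 + 28 + 7 = -308

-308


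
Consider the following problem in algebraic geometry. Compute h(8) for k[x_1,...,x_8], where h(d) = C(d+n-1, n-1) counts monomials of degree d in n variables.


The Hilbert function for the polynomial ring in 8 variables is:
h(d) = C(d+n-1, n-1)
h(8) = C(8+8-1, 8-1) = C(15, 7)
= 15! / (7! * 8!)
= 6435

6435


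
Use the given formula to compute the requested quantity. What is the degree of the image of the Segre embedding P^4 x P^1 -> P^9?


The degree of the Segre variety P^4 x P^1 is C(m+n, m).
= C(5, 4)
= 5

5


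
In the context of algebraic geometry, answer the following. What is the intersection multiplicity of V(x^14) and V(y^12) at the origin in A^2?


The intersection multiplicity of V(x^a) and V(y^b) at the origin is:
I(O; V(x^14), V(y^12)) = dim_k(k[x,y]/(x^14, y^12))
A basis for k[x,y]/(x^14, y^12) is the set of monomials x^i * y^j
where 0 <= i < 14 and 0 <= j < 12.
The number of such monomials is 14 * 12 = 168

168


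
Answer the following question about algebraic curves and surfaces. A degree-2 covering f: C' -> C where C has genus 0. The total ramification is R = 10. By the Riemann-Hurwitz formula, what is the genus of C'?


Riemann-Hurwitz formula: 2g' - 2 = d(2g - 2) + R
Given: d = 2, g = 0, R = 10
2g' - 2 = 2*(2*0 - 2) + 10
2g' - 2 = 2*(-2) + 10
2g' - 2 = -4 + 10 = 6
2g' = 8
g' = 4

4


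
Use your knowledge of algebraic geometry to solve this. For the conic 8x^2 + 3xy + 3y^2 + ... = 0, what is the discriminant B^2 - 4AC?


The discriminant of a conic Ax^2 + Bxy + Cy^2 + ... = 0 is B^2 - 4AC.
B^2 = 3^2 = 9
4AC = 4*8*3 = 96
Discriminant = 9 - 96 = -87

-87


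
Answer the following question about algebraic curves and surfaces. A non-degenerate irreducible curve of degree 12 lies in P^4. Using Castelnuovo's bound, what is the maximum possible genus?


Castelnuovo's bound: write d - 1 = m(r-1) + epsilon with 0 <= epsilon < r-1.
d - 1 = 12 - 1 = 11
r - 1 = 4 - 1 = 3
11 = 3*3 + 2, so m = 3, epsilon = 2
pi(d, r) = m(m-1)(r-1)/2 + m*epsilon
= 3*2*3/2 + 3*2
= 18/2 + 6
= 9 + 6 = 15

15


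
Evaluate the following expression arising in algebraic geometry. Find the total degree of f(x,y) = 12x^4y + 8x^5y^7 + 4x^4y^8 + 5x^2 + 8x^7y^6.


Examine each term for its total degree (sum of exponents).
  Term '12x^4y' has total degree 4+1 = 5.
  Term '8x^5y^7' has total degree 5+7 = 12.
  Term '4x^4y^8' has total degree 4+8 = 12.
  Term '5x^2' has total degree 2+0 = 2.
  Term '8x^7y^6' has total degree 7+6 = 13.
The maximum total degree among all terms is 13.

13


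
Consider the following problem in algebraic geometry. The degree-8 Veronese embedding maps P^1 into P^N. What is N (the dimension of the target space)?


The Veronese embedding v_d: P^n -> P^N maps each point to all
degree-d monomials in n+1 homogeneous coordinates.
N = C(n+d, d) - 1
N = C(1+8, 8) - 1
N = C(9, 8) - 1
C(9, 8) = 9
N = 9 - 1 = 8

8


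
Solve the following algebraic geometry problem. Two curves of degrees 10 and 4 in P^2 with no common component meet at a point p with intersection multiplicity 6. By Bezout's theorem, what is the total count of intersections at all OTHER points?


By Bezout's theorem, the total intersection number is d1 * d2.
Total = 10 * 4 = 40
Intersection multiplicity at p = 6
Remaining intersections = 40 - 6 = 34

34


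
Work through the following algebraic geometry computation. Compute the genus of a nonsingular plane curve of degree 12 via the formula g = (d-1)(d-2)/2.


Using the genus formula for smooth plane curves:
g = (d-1)(d-2)/2
g = (12-1)(12-2)/2
g = 11*10/2
g = 110/2 = 55

55


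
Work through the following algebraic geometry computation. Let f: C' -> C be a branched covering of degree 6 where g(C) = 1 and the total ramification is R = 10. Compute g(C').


Riemann-Hurwitz formula: 2g' - 2 = d(2g - 2) + R
Given: d = 6, g = 1, R = 10
2g' - 2 = 6*(2*1 - 2) + 10
2g' - 2 = 6*0 + 10
2g' - 2 = 0 + 10 = 10
2g' = 12
g' = 6

6


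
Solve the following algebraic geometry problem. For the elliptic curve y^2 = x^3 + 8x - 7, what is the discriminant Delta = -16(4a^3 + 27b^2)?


Compute each component:
4a^3 = 4*8^3 = 4*512 = 2048
27b^2 = 27*(-7)^2 = 27*49 = 1323
4a^3 + 27b^2 = 2048 + 1323 = 3371
Delta = -16*3371 = -53936

-53936


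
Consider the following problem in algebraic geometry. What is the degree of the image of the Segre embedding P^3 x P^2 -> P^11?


The degree of the Segre variety P^3 x P^2 is C(m+n, m).
= C(5, 3)
= 10

10


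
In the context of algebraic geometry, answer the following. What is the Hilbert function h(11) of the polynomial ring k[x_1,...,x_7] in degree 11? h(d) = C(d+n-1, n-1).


The Hilbert function for the polynomial ring in 7 variables is:
h(d) = C(d+n-1, n-1)
h(11) = C(11+7-1, 7-1) = C(17, 6)
= 17! / (6! * 11!)
= 12376

12376


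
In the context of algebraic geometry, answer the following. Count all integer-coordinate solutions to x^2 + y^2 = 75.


Systematically check integer values of x where x^2 <= 75.
For each valid x, check if 75 - x^2 is a perfect square.
Total integer solutions found: 0

0


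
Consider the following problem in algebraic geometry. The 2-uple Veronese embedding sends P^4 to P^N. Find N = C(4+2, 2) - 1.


The Veronese embedding v_d: P^n -> P^N maps each point to all
degree-d monomials in n+1 homogeneous coordinates.
N = C(n+d, d) - 1
N = C(4+2, 2) - 1
N = C(6, 2) - 1
C(6, 2) = 15
N = 15 - 1 = 14

14


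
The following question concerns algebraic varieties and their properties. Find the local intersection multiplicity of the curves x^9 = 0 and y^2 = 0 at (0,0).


The intersection multiplicity of V(x^a) and V(y^b) at the origin is:
I(O; V(x^9), V(y^2)) = dim_k(k[x,y]/(x^9, y^2))
A basis for k[x,y]/(x^9, y^2) is the set of monomials x^i * y^j
where 0 <= i < 9 and 0 <= j < 2.
The number of such monomials is 9 * 2 = 18

18


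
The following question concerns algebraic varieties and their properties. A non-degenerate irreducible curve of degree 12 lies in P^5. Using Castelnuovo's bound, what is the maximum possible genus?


Castelnuovo's bound: write d - 1 = m(r-1) + epsilon with 0 <= epsilon < r-1.
d - 1 = 12 - 1 = 11
r - 1 = 5 - 1 = 4
11 = 2*4 + 3, so m = 2, epsilon = 3
pi(d, r) = m(m-1)(r-1)/2 + m*epsilon
= 2*1*4/2 + 2*3
= 8/2 + 6
= 4 + 6 = 10

10


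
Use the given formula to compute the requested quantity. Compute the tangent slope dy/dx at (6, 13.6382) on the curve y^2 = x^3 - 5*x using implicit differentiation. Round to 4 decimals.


Using implicit differentiation of y^2 = x^3 - 5*x:
2y * dy/dx = 3x^2 - 5
dy/dx = (3x^2 - 5)/(2y)
Numerator: 3*6^2 - 5 = 103
Denominator: 2*13.6382 = 27.2764
dy/dx = 103/27.2764 = 3.7762

3.7762


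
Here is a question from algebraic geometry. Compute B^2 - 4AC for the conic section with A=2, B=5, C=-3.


The discriminant of a conic Ax^2 + Bxy + Cy^2 + ... = 0 is B^2 - 4AC.
B^2 = 5^2 = 25
4AC = 4*2*(-3) = -24
Discriminant = 25 + 24 = 49

49


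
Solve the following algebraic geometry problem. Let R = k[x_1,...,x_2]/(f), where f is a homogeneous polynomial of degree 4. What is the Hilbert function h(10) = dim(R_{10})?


For R = k[x_1,...,x_n]/(f) with f homogeneous of degree e:
The Hilbert series is (1 - t^e)/(1 - t)^n.
So h(d) = C(d+n-1, n-1) - C(d-e+n-1, n-1) for d >= e.
With n=2, e=4, d=10:
C(10+2-1, 2-1) = C(11, 1) = 11
C(10-4+2-1, 2-1) = C(7, 1) = 7
h(10) = 11 - 7 = 4

4


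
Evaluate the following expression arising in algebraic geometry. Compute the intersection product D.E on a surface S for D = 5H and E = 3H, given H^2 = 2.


Using bilinearity of the intersection pairing on a surface S:
(aH).(bH) = ab * (H.H)
We have H^2 = 2.
D.E = (5H).(3H) = 5*3*2
= 15*2
= 30

30


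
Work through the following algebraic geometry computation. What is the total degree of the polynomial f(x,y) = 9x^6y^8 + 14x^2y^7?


Examine each term for its total degree (sum of exponents).
  Term '9x^6y^8' has total degree 6+8 = 14.
  Term '14x^2y^7' has total degree 2+7 = 9.
The maximum total degree among all terms is 14.

14


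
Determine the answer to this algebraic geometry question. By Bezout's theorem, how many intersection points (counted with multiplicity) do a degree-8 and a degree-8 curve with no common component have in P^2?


Bezout's theorem states the intersection count equals the product of degrees.
Intersection count = 8 * 8 = 64

64


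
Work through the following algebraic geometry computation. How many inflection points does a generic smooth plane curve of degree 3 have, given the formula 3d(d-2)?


For a general smooth plane curve C of degree d, the inflection points are
the intersection of C with its Hessian curve, which has degree 3(d-2).
By Bezout, the total intersection number is d * 3(d-2) = 3 * 3 = 9.
For a general curve every flex is ordinary, so each contributes
multiplicity 1 to C·Hess(C), and the number of distinct inflection
points is 3d(d-2).
Inflection points = 3*3*(3-2) = 3*3*1 = 9

9


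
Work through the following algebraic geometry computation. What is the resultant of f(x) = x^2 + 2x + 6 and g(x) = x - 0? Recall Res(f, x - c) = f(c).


For Res(f, x - c), we evaluate f at x = c.
f(0) = 0^2 + 2*0 + 6
= 0 + 0 + 6
= 0 + 6 = 6
Res(f, g) = 6

6


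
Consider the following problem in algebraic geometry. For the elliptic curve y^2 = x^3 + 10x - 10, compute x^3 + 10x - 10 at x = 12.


Compute x^3 + 10x - 10 at x = 12:
x^3 = 12^3 = 1728
10*x = 10*12 = 120
Sum: 1728 + 120 - 10 = 1838

1838


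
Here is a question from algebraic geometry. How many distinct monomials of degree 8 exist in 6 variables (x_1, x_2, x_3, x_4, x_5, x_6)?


The number of degree-8 monomials in 6 variables is C(d+n-1, n-1).
= C(8+6-1, 6-1) = C(13, 5)
= 1287

1287


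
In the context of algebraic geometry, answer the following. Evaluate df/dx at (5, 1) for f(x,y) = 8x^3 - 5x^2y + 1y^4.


df/dx = 3*8*x^2 + 2*(-5)*x^1*y
At (5,1): 3*8*5^2 + 2*(-5)*5^1*1
= 600 - 50
= 550

550


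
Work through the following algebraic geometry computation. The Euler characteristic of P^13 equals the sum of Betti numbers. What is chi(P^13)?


The complex projective space P^13 has one cell in each even real dimension 0, 2, ..., 26.
The cohomology groups are H^{2k}(P^13) = Z for k = 0,...,13, and 0 otherwise.
Euler characteristic = sum of Betti numbers = 1 per even-dimensional cohomology group.
chi(P^13) = 13 + 1 = 14

14


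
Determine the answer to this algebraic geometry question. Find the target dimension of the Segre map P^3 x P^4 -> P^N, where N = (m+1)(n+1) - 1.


The Segre embedding maps P^m x P^n into P^N via
all products of coordinates from each factor.
N = (m+1)(n+1) - 1
N = (3+1)(4+1) - 1
N = 4*5 - 1
N = 20 - 1 = 19

19


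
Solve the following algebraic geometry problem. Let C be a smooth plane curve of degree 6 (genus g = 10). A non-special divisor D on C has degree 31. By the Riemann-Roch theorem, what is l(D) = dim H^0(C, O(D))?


First, compute the genus of a smooth plane curve of degree 6:
g = (d-1)(d-2)/2 = (6-1)(6-2)/2 = 10
For a non-special divisor D (i.e., h^1(D) = 0), Riemann-Roch gives:
l(D) = deg(D) - g + 1
Since deg(D) = 31 >= 2g - 1 = 19, D is non-special.
l(D) = 31 - 10 + 1 = 22

22


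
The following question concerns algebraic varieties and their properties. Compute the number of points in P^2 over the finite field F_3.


P^2(F_3) has (q^(n+1) - 1)/(q - 1) points.
= 3^2 + 3^1 + 3^0
= 9 + 3 + 1
= 13

13


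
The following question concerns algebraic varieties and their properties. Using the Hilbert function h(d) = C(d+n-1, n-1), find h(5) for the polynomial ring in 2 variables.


The Hilbert function for the polynomial ring in 2 variables is:
h(d) = C(d+n-1, n-1)
h(5) = C(5+2-1, 2-1) = C(6, 1)
= 6! / (1! * 5!)
= 6

6


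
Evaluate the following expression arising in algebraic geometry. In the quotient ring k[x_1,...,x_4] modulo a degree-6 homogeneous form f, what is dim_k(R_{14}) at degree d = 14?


For R = k[x_1,...,x_n]/(f) with f homogeneous of degree e:
The Hilbert series is (1 - t^e)/(1 - t)^n.
So h(d) = C(d+n-1, n-1) - C(d-e+n-1, n-1) for d >= e.
With n=4, e=6, d=14:
C(14+4-1, 4-1) = C(17, 3) = 680
C(14-6+4-1, 4-1) = C(11, 3) = 165
h(14) = 680 - 165 = 515

515


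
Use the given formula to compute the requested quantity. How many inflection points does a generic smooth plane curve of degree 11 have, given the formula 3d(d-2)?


For a general smooth plane curve C of degree d, the inflection points are
the intersection of C with its Hessian curve, which has degree 3(d-2).
By Bezout, the total intersection number is d * 3(d-2) = 11 * 27 = 297.
For a general curve every flex is ordinary, so each contributes
multiplicity 1 to C·Hess(C), and the number of distinct inflection
points is 3d(d-2).
Inflection points = 3*11*(11-2) = 3*11*9 = 297

297


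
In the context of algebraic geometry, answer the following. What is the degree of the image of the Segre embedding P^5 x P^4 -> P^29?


The degree of the Segre variety P^5 x P^4 is C(m+n, m).
= C(9, 5)
= 126

126


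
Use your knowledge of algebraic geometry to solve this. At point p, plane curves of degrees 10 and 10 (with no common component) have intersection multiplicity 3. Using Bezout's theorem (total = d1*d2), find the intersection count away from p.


By Bezout's theorem, the total intersection number is d1 * d2.
Total = 10 * 10 = 100
Intersection multiplicity at p = 3
Remaining intersections = 100 - 3 = 97

97


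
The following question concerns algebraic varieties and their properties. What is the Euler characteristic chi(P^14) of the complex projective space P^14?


The complex projective space P^14 has one cell in each even real dimension 0, 2, ..., 28.
The cohomology groups are H^{2k}(P^14) = Z for k = 0,...,14, and 0 otherwise.
Euler characteristic = sum of Betti numbers = 1 per even-dimensional cohomology group.
chi(P^14) = 14 + 1 = 15

15


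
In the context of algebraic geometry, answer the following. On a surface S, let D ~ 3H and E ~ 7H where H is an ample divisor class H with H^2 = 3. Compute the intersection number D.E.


Using bilinearity of the intersection pairing on a surface S:
(aH).(bH) = ab * (H.H)
We have H^2 = 3.
D.E = (3H).(7H) = 3*7*3
= 21*3
= 63

63


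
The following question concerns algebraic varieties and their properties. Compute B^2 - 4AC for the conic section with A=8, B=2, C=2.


The discriminant of a conic Ax^2 + Bxy + Cy^2 + ... = 0 is B^2 - 4AC.
B^2 = 2^2 = 4
4AC = 4*8*2 = 64
Discriminant = 4 - 64 = -60

-60


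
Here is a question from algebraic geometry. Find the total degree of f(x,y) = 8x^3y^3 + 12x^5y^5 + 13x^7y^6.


Examine each term for its total degree (sum of exponents).
  Term '8x^3y^3' has total degree 3+3 = 6.
  Term '12x^5y^5' has total degree 5+5 = 10.
  Term '13x^7y^6' has total degree 7+6 = 13.
The maximum total degree among all terms is 13.

13


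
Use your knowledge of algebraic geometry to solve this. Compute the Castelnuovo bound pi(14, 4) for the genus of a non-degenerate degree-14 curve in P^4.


Castelnuovo's bound: write d - 1 = m(r-1) + epsilon with 0 <= epsilon < r-1.
d - 1 = 14 - 1 = 13
r - 1 = 4 - 1 = 3
13 = 4*3 + 1, so m = 4, epsilon = 1
pi(d, r) = m(m-1)(r-1)/2 + m*epsilon
= 4*3*3/2 + 4*1
= 36/2 + 4
= 18 + 4 = 22

22


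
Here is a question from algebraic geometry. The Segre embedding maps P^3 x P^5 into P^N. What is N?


The Segre embedding maps P^m x P^n into P^N via
all products of coordinates from each factor.
N = (m+1)(n+1) - 1
N = (3+1)(5+1) - 1
N = 4*6 - 1
N = 24 - 1 = 23

23


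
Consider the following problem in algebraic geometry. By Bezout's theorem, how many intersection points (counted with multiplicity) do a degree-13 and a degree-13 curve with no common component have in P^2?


Bezout's theorem states the intersection count equals the product of degrees.
Intersection count = 13 * 13 = 169

169


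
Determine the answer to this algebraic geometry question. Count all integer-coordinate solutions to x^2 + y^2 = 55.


Systematically check integer values of x where x^2 <= 55.
For each valid x, check if 55 - x^2 is a perfect square.
Total integer solutions found: 0

0


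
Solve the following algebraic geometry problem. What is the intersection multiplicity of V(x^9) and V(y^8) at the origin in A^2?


The intersection multiplicity of V(x^a) and V(y^b) at the origin is:
I(O; V(x^9), V(y^8)) = dim_k(k[x,y]/(x^9, y^8))
A basis for k[x,y]/(x^9, y^8) is the set of monomials x^i * y^j
where 0 <= i < 9 and 0 <= j < 8.
The number of such monomials is 9 * 8 = 72

72


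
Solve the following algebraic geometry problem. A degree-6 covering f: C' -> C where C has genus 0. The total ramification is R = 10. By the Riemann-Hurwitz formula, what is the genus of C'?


Riemann-Hurwitz formula: 2g' - 2 = d(2g - 2) + R
Given: d = 6, g = 0, R = 10
2g' - 2 = 6*(2*0 - 2) + 10
2g' - 2 = 6*(-2) + 10
2g' - 2 = -12 + 10 = -2
2g' = 0
g' = 0

0


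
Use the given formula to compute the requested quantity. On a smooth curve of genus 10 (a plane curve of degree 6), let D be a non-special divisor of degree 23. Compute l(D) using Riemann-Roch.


First, compute the genus of a smooth plane curve of degree 6:
g = (d-1)(d-2)/2 = (6-1)(6-2)/2 = 10
For a non-special divisor D (i.e., h^1(D) = 0), Riemann-Roch gives:
l(D) = deg(D) - g + 1
Since deg(D) = 23 >= 2g - 1 = 19, D is non-special.
l(D) = 23 - 10 + 1 = 14

14


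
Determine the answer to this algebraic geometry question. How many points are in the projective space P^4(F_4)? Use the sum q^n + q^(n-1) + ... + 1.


P^4(F_4) has (q^(n+1) - 1)/(q - 1) points.
= 4^4 + 4^3 + 4^2 + 4^1 + 4^0
= 256 + 64 + 16 + 4 + 1
= 341

341


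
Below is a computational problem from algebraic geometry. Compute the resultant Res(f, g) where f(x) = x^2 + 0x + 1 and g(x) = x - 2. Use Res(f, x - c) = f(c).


For Res(f, x - c), we evaluate f at x = c.
f(2) = 2^2 + 0*2 + 1
= 4 + 0 + 1
= 4 + 1 = 5
Res(f, g) = 5

5


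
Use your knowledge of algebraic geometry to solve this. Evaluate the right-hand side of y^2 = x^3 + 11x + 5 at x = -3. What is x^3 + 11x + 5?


Compute x^3 + 11x + 5 at x = -3:
x^3 = (-3)^3 = -27
11*x = 11*(-3) = -33
Sum: -27 - 33 + 5 = -55

-55


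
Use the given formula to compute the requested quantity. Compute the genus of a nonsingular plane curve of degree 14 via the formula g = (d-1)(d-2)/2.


Using the genus formula for smooth plane curves:
g = (d-1)(d-2)/2
g = (14-1)(14-2)/2
g = 13*12/2
g = 156/2 = 78

78


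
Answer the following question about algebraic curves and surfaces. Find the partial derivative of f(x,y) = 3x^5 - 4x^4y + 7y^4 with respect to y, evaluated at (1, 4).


df/dy = (-4)*x^4 + 4*7*y^3
At (1,4): (-4)*1^4 + 4*7*4^3
= -4 + 1792
= 1788

1788


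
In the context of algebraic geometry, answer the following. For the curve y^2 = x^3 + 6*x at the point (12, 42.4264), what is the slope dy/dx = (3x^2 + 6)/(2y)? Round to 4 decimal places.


Using implicit differentiation of y^2 = x^3 + 6*x:
2y * dy/dx = 3x^2 + 6
dy/dx = (3x^2 + 6)/(2y)
Numerator: 3*12^2 + 6 = 438
Denominator: 2*42.4264 = 84.8528
dy/dx = 438/84.8528 = 5.1619

5.1619


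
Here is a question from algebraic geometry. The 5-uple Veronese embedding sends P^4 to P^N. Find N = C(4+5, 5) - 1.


The Veronese embedding v_d: P^n -> P^N maps each point to all
degree-d monomials in n+1 homogeneous coordinates.
N = C(n+d, d) - 1
N = C(4+5, 5) - 1
N = C(9, 5) - 1
C(9, 5) = 126
N = 126 - 1 = 125

125


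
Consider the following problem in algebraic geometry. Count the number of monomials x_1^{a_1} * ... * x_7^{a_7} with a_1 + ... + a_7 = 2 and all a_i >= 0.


The number of degree-2 monomials in 7 variables is C(d+n-1, n-1).
= C(2+7-1, 7-1) = C(8, 6)
= 28

28


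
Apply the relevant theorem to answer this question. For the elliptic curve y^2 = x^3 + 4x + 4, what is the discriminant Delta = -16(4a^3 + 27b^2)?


Compute each component:
4a^3 = 4*4^3 = 4*64 = 256
27b^2 = 27*4^2 = 27*16 = 432
4a^3 + 27b^2 = 256 + 432 = 688
Delta = -16*688 = -11008

-11008


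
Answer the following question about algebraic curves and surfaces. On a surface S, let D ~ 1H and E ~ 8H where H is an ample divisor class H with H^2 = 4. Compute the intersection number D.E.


Using bilinearity of the intersection pairing on a surface S:
(aH).(bH) = ab * (H.H)
We have H^2 = 4.
D.E = (1H).(8H) = 1*8*4
= 8*4
= 32

32


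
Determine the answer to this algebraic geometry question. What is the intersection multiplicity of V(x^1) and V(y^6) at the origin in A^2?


The intersection multiplicity of V(x^a) and V(y^b) at the origin is:
I(O; V(x^1), V(y^6)) = dim_k(k[x,y]/(x^1, y^6))
A basis for k[x,y]/(x^1, y^6) is the set of monomials x^i * y^j
where 0 <= i < 1 and 0 <= j < 6.
The number of such monomials is 1 * 6 = 6

6


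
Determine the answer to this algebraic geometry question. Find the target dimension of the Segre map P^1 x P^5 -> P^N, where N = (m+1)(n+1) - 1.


The Segre embedding maps P^m x P^n into P^N via
all products of coordinates from each factor.
N = (m+1)(n+1) - 1
N = (1+1)(5+1) - 1
N = 2*6 - 1
N = 12 - 1 = 11

11


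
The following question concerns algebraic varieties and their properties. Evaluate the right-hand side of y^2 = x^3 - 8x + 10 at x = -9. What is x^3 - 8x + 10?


Compute x^3 - 8x + 10 at x = -9:
x^3 = (-9)^3 = -729
(-8)*x = (-8)*(-9) = 72
Sum: -729 + 72 + 10 = -647

-647


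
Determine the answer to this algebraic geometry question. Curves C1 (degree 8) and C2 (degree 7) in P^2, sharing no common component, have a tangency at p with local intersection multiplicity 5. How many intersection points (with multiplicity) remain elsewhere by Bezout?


By Bezout's theorem, the total intersection number is d1 * d2.
Total = 8 * 7 = 56
Intersection multiplicity at p = 5
Remaining intersections = 56 - 5 = 51

51


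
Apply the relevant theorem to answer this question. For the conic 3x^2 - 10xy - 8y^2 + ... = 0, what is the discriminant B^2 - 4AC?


The discriminant of a conic Ax^2 + Bxy + Cy^2 + ... = 0 is B^2 - 4AC.
B^2 = (-10)^2 = 100
4AC = 4*3*(-8) = -96
Discriminant = 100 + 96 = 196

196


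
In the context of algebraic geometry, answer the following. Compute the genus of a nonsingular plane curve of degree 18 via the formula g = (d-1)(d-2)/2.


Using the genus formula for smooth plane curves:
g = (d-1)(d-2)/2
g = (18-1)(18-2)/2
g = 17*16/2
g = 272/2 = 136

136


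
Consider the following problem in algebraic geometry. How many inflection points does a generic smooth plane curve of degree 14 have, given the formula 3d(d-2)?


For a general smooth plane curve C of degree d, the inflection points are
the intersection of C with its Hessian curve, which has degree 3(d-2).
By Bezout, the total intersection number is d * 3(d-2) = 14 * 36 = 504.
For a general curve every flex is ordinary, so each contributes
multiplicity 1 to C·Hess(C), and the number of distinct inflection
points is 3d(d-2).
Inflection points = 3*14*(14-2) = 3*14*12 = 504

504


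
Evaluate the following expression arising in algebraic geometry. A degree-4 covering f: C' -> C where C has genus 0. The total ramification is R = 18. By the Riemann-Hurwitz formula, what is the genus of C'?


Riemann-Hurwitz formula: 2g' - 2 = d(2g - 2) + R
Given: d = 4, g = 0, R = 18
2g' - 2 = 4*(2*0 - 2) + 18
2g' - 2 = 4*(-2) + 18
2g' - 2 = -8 + 18 = 10
2g' = 12
g' = 6

6


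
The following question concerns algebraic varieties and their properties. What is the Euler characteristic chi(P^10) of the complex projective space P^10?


The complex projective space P^10 has one cell in each even real dimension 0, 2, ..., 20.
The cohomology groups are H^{2k}(P^10) = Z for k = 0,...,10, and 0 otherwise.
Euler characteristic = sum of Betti numbers = 1 per even-dimensional cohomology group.
chi(P^10) = 10 + 1 = 11

11


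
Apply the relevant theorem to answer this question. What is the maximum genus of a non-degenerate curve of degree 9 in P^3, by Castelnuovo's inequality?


Castelnuovo's bound: write d - 1 = m(r-1) + epsilon with 0 <= epsilon < r-1.
d - 1 = 9 - 1 = 8
r - 1 = 3 - 1 = 2
8 = 4*2 + 0, so m = 4, epsilon = 0
pi(d, r) = m(m-1)(r-1)/2 + m*epsilon
= 4*3*2/2 + 4*0
= 24/2 + 0
= 12 + 0 = 12

12


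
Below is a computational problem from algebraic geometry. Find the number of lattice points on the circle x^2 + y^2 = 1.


Systematically check integer values of x where x^2 <= 1.
For each valid x, check if 1 - x^2 is a perfect square.
x=0: 1 - 0 = 1, sqrt = 1 (valid)
x=1: 1 - 1 = 0, sqrt = 0 (valid)
Total integer solutions found: 4

4


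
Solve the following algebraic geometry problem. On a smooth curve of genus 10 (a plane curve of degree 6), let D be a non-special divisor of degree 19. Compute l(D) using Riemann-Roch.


First, compute the genus of a smooth plane curve of degree 6:
g = (d-1)(d-2)/2 = (6-1)(6-2)/2 = 10
For a non-special divisor D (i.e., h^1(D) = 0), Riemann-Roch gives:
l(D) = deg(D) - g + 1
Since deg(D) = 19 >= 2g - 1 = 19, D is non-special.
l(D) = 19 - 10 + 1 = 10

10


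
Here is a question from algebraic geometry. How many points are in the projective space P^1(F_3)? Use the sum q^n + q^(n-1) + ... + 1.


P^1(F_3) has (q^(n+1) - 1)/(q - 1) points.
= 3^1 + 3^0
= 3 + 1
= 4

4


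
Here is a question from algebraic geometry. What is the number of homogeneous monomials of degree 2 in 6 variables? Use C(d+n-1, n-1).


The number of degree-2 monomials in 6 variables is C(d+n-1, n-1).
= C(2+6-1, 6-1) = C(7, 5)
= 21

21


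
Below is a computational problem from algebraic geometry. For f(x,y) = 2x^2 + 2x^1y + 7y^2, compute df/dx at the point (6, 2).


df/dx = 2*2*x^1 + 1*2*x^0*y
At (6,2): 2*2*6^1 + 1*2*6^0*2
= 24 + 4
= 28

28


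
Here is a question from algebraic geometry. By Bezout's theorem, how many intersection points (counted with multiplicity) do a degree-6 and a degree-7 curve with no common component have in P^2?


Bezout's theorem states the intersection count equals the product of degrees.
Intersection count = 6 * 7 = 42

42


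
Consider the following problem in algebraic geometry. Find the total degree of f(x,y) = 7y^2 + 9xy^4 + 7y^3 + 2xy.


Examine each term for its total degree (sum of exponents).
  Term '7y^2' has total degree 0+2 = 2.
  Term '9xy^4' has total degree 1+4 = 5.
  Term '7y^3' has total degree 0+3 = 3.
  Term '2xy' has total degree 1+1 = 2.
The maximum total degree among all terms is 5.

5


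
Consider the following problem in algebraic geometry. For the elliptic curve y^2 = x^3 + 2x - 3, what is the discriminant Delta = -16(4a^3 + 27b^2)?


Compute each component:
4a^3 = 4*2^3 = 4*8 = 32
27b^2 = 27*(-3)^2 = 27*9 = 243
4a^3 + 27b^2 = 32 + 243 = 275
Delta = -16*275 = -4400

-4400


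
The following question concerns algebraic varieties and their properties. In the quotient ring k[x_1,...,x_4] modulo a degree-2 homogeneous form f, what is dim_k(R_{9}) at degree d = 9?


For R = k[x_1,...,x_n]/(f) with f homogeneous of degree e:
The Hilbert series is (1 - t^e)/(1 - t)^n.
So h(d) = C(d+n-1, n-1) - C(d-e+n-1, n-1) for d >= e.
With n=4, e=2, d=9:
C(9+4-1, 4-1) = C(12, 3) = 220
C(9-2+4-1, 4-1) = C(10, 3) = 120
h(9) = 220 - 120 = 100

100


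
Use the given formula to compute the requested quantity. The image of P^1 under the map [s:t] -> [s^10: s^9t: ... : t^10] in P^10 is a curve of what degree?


The rational normal curve in P^10 is the image of P^1 under the 10-uple Veronese.
A general hyperplane in P^10 pulls back to a degree-10 form on P^1, which has 10 zeros,
so the curve meets a general hyperplane in 10 points. Degree = 10.

10


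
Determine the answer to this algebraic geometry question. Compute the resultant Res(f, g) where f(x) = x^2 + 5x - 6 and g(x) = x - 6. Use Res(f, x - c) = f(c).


For Res(f, x - c), we evaluate f at x = c.
f(6) = 6^2 + 5*6 - 6
= 36 + 30 - 6
= 66 - 6 = 60
Res(f, g) = 60

60


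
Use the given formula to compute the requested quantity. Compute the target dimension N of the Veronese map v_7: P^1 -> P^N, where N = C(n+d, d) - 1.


The Veronese embedding v_d: P^n -> P^N maps each point to all
degree-d monomials in n+1 homogeneous coordinates.
N = C(n+d, d) - 1
N = C(1+7, 7) - 1
N = C(8, 7) - 1
C(8, 7) = 8
N = 8 - 1 = 7

7


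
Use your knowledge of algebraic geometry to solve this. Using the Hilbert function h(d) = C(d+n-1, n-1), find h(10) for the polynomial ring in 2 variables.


The Hilbert function for the polynomial ring in 2 variables is:
h(d) = C(d+n-1, n-1)
h(10) = C(10+2-1, 2-1) = C(11, 1)
= 11! / (1! * 10!)
= 11

11


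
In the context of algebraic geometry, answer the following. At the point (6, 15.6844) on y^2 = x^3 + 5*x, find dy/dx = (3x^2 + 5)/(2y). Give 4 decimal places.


Using implicit differentiation of y^2 = x^3 + 5*x:
2y * dy/dx = 3x^2 + 5
dy/dx = (3x^2 + 5)/(2y)
Numerator: 3*6^2 + 5 = 113
Denominator: 2*15.6844 = 31.3688
dy/dx = 113/31.3688 = 3.6023

3.6023


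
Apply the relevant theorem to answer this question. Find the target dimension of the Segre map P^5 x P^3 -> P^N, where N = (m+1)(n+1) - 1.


The Segre embedding maps P^m x P^n into P^N via
all products of coordinates from each factor.
N = (m+1)(n+1) - 1
N = (5+1)(3+1) - 1
N = 6*4 - 1
N = 24 - 1 = 23

23


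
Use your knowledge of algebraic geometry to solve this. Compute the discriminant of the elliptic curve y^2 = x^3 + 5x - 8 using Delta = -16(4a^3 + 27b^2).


Compute each component:
4a^3 = 4*5^3 = 4*125 = 500
27b^2 = 27*(-8)^2 = 27*64 = 1728
4a^3 + 27b^2 = 500 + 1728 = 2228
Delta = -16*2228 = -35648

-35648


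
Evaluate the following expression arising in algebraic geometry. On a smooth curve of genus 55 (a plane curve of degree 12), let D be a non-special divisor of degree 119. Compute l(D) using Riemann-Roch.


First, compute the genus of a smooth plane curve of degree 12:
g = (d-1)(d-2)/2 = (12-1)(12-2)/2 = 55
For a non-special divisor D (i.e., h^1(D) = 0), Riemann-Roch gives:
l(D) = deg(D) - g + 1
Since deg(D) = 119 >= 2g - 1 = 109, D is non-special.
l(D) = 119 - 55 + 1 = 65

65


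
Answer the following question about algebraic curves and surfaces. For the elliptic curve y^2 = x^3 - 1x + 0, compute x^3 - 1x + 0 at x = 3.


Compute x^3 - 1x + 0 at x = 3:
x^3 = 3^3 = 27
(-1)*x = (-1)*3 = -3
Sum: 27 - 3 + 0 = 24

24


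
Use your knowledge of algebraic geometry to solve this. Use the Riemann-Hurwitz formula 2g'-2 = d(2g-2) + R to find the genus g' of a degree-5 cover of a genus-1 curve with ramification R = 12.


Riemann-Hurwitz formula: 2g' - 2 = d(2g - 2) + R
Given: d = 5, g = 1, R = 12
2g' - 2 = 5*(2*1 - 2) + 12
2g' - 2 = 5*0 + 12
2g' - 2 = 0 + 12 = 12
2g' = 14
g' = 7

7


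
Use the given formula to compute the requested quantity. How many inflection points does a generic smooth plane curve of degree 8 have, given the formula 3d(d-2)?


For a general smooth plane curve C of degree d, the inflection points are
the intersection of C with its Hessian curve, which has degree 3(d-2).
By Bezout, the total intersection number is d * 3(d-2) = 8 * 18 = 144.
For a general curve every flex is ordinary, so each contributes
multiplicity 1 to C·Hess(C), and the number of distinct inflection
points is 3d(d-2).
Inflection points = 3*8*(8-2) = 3*8*6 = 144

144


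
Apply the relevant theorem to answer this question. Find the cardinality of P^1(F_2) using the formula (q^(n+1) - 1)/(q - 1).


P^1(F_2) has (q^(n+1) - 1)/(q - 1) points.
= 2^1 + 2^0
= 2 + 1
= 3

3


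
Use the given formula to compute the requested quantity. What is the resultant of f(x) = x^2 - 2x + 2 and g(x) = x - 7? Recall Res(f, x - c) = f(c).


For Res(f, x - c), we evaluate f at x = c.
f(7) = 7^2 - 2*7 + 2
= 49 - 14 + 2
= 35 + 2 = 37
Res(f, g) = 37

37


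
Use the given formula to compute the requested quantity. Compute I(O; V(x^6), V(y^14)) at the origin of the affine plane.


The intersection multiplicity of V(x^a) and V(y^b) at the origin is:
I(O; V(x^6), V(y^14)) = dim_k(k[x,y]/(x^6, y^14))
A basis for k[x,y]/(x^6, y^14) is the set of monomials x^i * y^j
where 0 <= i < 6 and 0 <= j < 14.
The number of such monomials is 6 * 14 = 84

84


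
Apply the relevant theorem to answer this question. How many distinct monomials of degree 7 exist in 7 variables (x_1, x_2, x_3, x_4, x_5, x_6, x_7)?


The number of degree-7 monomials in 7 variables is C(d+n-1, n-1).
= C(7+7-1, 7-1) = C(13, 6)
= 1716

1716


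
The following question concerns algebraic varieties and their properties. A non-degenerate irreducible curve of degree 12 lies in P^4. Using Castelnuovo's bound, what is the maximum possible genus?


Castelnuovo's bound: write d - 1 = m(r-1) + epsilon with 0 <= epsilon < r-1.
d - 1 = 12 - 1 = 11
r - 1 = 4 - 1 = 3
11 = 3*3 + 2, so m = 3, epsilon = 2
pi(d, r) = m(m-1)(r-1)/2 + m*epsilon
= 3*2*3/2 + 3*2
= 18/2 + 6
= 9 + 6 = 15

15


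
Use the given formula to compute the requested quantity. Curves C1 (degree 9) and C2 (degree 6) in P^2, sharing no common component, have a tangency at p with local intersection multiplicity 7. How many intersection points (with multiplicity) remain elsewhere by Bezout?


By Bezout's theorem, the total intersection number is d1 * d2.
Total = 9 * 6 = 54
Intersection multiplicity at p = 7
Remaining intersections = 54 - 7 = 47

47


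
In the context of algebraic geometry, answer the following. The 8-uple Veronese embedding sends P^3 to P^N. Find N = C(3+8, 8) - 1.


The Veronese embedding v_d: P^n -> P^N maps each point to all
degree-d monomials in n+1 homogeneous coordinates.
N = C(n+d, d) - 1
N = C(3+8, 8) - 1
N = C(11, 8) - 1
C(11, 8) = 165
N = 165 - 1 = 164

164


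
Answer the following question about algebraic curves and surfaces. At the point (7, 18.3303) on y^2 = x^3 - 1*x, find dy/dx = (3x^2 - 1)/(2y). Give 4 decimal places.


Using implicit differentiation of y^2 = x^3 - 1*x:
2y * dy/dx = 3x^2 - 1
dy/dx = (3x^2 - 1)/(2y)
Numerator: 3*7^2 - 1 = 146
Denominator: 2*18.3303 = 36.6606
dy/dx = 146/36.6606 = 3.9825

3.9825


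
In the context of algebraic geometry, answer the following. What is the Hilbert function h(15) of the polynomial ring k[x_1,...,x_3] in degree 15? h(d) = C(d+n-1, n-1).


The Hilbert function for the polynomial ring in 3 variables is:
h(d) = C(d+n-1, n-1)
h(15) = C(15+3-1, 3-1) = C(17, 2)
= 17! / (2! * 15!)
= 136

136


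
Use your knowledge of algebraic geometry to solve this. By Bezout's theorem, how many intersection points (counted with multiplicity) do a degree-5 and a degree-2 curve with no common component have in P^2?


Bezout's theorem states the intersection count equals the product of degrees.
Intersection count = 5 * 2 = 10

10


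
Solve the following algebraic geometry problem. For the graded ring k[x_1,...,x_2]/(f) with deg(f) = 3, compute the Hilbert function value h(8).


For R = k[x_1,...,x_n]/(f) with f homogeneous of degree e:
The Hilbert series is (1 - t^e)/(1 - t)^n.
So h(d) = C(d+n-1, n-1) - C(d-e+n-1, n-1) for d >= e.
With n=2, e=3, d=8:
C(8+2-1, 2-1) = C(9, 1) = 9
C(8-3+2-1, 2-1) = C(6, 1) = 6
h(8) = 9 - 6 = 3

3


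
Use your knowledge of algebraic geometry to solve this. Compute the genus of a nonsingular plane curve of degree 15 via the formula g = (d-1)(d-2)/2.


Using the genus formula for smooth plane curves:
g = (d-1)(d-2)/2
g = (15-1)(15-2)/2
g = 14*13/2
g = 182/2 = 91

91


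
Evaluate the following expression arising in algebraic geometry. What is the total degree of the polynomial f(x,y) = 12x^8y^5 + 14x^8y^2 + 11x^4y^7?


Examine each term for its total degree (sum of exponents).
  Term '12x^8y^5' has total degree 8+5 = 13.
  Term '14x^8y^2' has total degree 8+2 = 10.
  Term '11x^4y^7' has total degree 4+7 = 11.
The maximum total degree among all terms is 13.

13


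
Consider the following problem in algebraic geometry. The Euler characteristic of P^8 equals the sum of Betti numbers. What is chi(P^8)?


The complex projective space P^8 has one cell in each even real dimension 0, 2, ..., 16.
The cohomology groups are H^{2k}(P^8) = Z for k = 0,...,8, and 0 otherwise.
Euler characteristic = sum of Betti numbers = 1 per even-dimensional cohomology group.
chi(P^8) = 8 + 1 = 9

9


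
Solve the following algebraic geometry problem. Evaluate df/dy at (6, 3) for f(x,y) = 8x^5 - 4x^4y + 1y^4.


df/dy = (-4)*x^4 + 4*1*y^3
At (6,3): (-4)*6^4 + 4*1*3^3
= -5184 + 108
= -5076

-5076


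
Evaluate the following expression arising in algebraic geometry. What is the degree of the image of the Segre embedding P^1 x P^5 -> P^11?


The degree of the Segre variety P^1 x P^5 is C(m+n, m).
= C(6, 1)
= 6

6


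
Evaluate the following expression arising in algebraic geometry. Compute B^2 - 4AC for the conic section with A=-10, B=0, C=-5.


The discriminant of a conic Ax^2 + Bxy + Cy^2 + ... = 0 is B^2 - 4AC.
B^2 = 0^2 = 0
4AC = 4*(-10)*(-5) = 200
Discriminant = 0 - 200 = -200

-200


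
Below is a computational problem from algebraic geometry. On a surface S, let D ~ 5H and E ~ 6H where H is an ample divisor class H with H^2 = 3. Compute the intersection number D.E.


Using bilinearity of the intersection pairing on a surface S:
(aH).(bH) = ab * (H.H)
We have H^2 = 3.
D.E = (5H).(6H) = 5*6*3
= 30*3
= 90

90


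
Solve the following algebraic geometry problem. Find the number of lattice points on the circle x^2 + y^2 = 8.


Systematically check integer values of x where x^2 <= 8.
For each valid x, check if 8 - x^2 is a perfect square.
x=2: 8 - 4 = 4, sqrt = 2 (valid)
Total integer solutions found: 4

4


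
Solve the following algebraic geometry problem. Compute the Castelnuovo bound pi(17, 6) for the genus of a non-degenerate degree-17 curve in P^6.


Castelnuovo's bound: write d - 1 = m(r-1) + epsilon with 0 <= epsilon < r-1.
d - 1 = 17 - 1 = 16
r - 1 = 6 - 1 = 5
16 = 3*5 + 1, so m = 3, epsilon = 1
pi(d, r) = m(m-1)(r-1)/2 + m*epsilon
= 3*2*5/2 + 3*1
= 30/2 + 3
= 15 + 3 = 18

18


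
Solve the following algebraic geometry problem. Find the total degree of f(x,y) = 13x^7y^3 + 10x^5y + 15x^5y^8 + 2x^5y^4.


Examine each term for its total degree (sum of exponents).
  Term '13x^7y^3' has total degree 7+3 = 10.
  Term '10x^5y' has total degree 5+1 = 6.
  Term '15x^5y^8' has total degree 5+8 = 13.
  Term '2x^5y^4' has total degree 5+4 = 9.
The maximum total degree among all terms is 13.

13


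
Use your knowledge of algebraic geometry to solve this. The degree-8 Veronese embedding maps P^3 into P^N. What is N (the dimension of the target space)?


The Veronese embedding v_d: P^n -> P^N maps each point to all
degree-d monomials in n+1 homogeneous coordinates.
N = C(n+d, d) - 1
N = C(3+8, 8) - 1
N = C(11, 8) - 1
C(11, 8) = 165
N = 165 - 1 = 164

164


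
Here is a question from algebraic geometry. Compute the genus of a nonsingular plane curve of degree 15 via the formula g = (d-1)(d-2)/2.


Using the genus formula for smooth plane curves:
g = (d-1)(d-2)/2
g = (15-1)(15-2)/2
g = 14*13/2
g = 182/2 = 91

91


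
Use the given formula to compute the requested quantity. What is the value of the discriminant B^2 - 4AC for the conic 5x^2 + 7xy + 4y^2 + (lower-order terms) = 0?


The discriminant of a conic Ax^2 + Bxy + Cy^2 + ... = 0 is B^2 - 4AC.
B^2 = 7^2 = 49
4AC = 4*5*4 = 80
Discriminant = 49 - 80 = -31

-31
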